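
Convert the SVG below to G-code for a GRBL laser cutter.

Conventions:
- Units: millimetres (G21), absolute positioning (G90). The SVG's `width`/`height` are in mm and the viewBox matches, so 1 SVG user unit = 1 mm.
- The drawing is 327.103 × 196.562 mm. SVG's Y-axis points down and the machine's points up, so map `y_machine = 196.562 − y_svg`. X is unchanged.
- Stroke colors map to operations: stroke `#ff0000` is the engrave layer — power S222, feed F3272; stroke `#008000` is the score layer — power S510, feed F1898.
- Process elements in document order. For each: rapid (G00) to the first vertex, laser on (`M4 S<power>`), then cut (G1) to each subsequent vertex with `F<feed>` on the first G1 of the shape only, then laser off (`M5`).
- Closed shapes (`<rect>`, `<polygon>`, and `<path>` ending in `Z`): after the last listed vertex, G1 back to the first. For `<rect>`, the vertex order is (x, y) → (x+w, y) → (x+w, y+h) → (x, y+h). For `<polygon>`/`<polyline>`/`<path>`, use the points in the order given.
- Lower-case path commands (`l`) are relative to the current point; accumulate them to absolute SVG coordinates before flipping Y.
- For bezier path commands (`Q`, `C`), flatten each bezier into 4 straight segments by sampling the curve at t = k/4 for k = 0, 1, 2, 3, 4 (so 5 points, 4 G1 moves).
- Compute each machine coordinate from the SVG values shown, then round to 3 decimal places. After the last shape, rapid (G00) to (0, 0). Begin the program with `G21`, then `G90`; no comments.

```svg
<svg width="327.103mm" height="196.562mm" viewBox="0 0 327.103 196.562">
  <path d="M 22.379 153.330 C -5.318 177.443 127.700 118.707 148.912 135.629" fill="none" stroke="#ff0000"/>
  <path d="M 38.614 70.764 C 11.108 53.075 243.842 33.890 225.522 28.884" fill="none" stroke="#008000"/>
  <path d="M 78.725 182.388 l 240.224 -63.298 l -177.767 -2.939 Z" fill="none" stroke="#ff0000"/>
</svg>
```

Since the viewBox matches the mm dimensions, user units are millimetres directly. The only transform is the Y-flip y_m = 196.562 − y_svg.

Shape 1 is a cubic bezier drawn with `<path>`. Its stroke #ff0000 means engrave at S222, F3272. After flipping Y the toolpath is (22.379,43.232) → (27.482,38.205) → (67.305,49.386) → (116.298,61.915) → (148.912,60.933).

Shape 2 is a cubic bezier drawn with `<path>`. Its stroke #008000 means score at S510, F1898. After flipping Y the toolpath is (38.614,125.798) → (58.791,139.100) → (128.623,151.494) → (200.178,161.510) → (225.522,167.678).

Shape 3 is a closed polygon drawn with `<path>`. Its stroke #ff0000 means engrave at S222, F3272. After flipping Y the toolpath is (78.725,14.174) → (318.949,77.472) → (141.182,80.411) → (78.725,14.174), returning to the start.

G21
G90
G00 X22.379 Y43.232
M4 S222
G1 X27.482 Y38.205 F3272
G1 X67.305 Y49.386
G1 X116.298 Y61.915
G1 X148.912 Y60.933
M5
G00 X38.614 Y125.798
M4 S510
G1 X58.791 Y139.100 F1898
G1 X128.623 Y151.494
G1 X200.178 Y161.510
G1 X225.522 Y167.678
M5
G00 X78.725 Y14.174
M4 S222
G1 X318.949 Y77.472 F3272
G1 X141.182 Y80.411
G1 X78.725 Y14.174
M5
G00 X0.000 Y0.000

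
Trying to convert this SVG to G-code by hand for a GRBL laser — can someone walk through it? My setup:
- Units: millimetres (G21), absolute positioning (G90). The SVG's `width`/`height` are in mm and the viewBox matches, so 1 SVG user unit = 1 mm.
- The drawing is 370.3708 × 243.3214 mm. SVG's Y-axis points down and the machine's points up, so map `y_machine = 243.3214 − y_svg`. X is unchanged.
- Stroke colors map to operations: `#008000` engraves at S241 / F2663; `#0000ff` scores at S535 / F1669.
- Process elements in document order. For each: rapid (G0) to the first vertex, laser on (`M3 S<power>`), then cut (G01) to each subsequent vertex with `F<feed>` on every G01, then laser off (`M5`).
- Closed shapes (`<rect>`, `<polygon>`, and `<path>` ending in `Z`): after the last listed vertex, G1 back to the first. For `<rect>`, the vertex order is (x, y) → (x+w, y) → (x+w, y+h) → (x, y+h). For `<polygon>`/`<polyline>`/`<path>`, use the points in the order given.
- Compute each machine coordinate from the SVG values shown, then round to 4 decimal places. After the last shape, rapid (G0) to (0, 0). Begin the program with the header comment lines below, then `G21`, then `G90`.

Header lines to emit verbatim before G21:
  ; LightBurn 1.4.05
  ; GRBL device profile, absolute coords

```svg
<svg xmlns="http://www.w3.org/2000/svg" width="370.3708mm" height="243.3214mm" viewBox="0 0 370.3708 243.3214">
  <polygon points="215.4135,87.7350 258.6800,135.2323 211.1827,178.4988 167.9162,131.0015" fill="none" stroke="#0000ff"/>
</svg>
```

; LightBurn 1.4.05
; GRBL device profile, absolute coords
G21
G90
G0 X215.4135 Y155.5864
M3 S535
G01 X258.6800 Y108.0891 F1669
G01 X211.1827 Y64.8226 F1669
G01 X167.9162 Y112.3199 F1669
G01 X215.4135 Y155.5864 F1669
M5
G0 X0.0000 Y0.0000

Since the viewBox matches the mm dimensions, user units are millimetres directly. The only transform is the Y-flip y_m = 243.3214 − y_svg.

Shape 1 is a regular polygon drawn with `<polygon>`. Its stroke #0000ff means score at S535, F1669. After flipping Y the toolpath is (215.4135,155.5864) → (258.6800,108.0891) → (211.1827,64.8226) → (167.9162,112.3199) → (215.4135,155.5864), returning to the start.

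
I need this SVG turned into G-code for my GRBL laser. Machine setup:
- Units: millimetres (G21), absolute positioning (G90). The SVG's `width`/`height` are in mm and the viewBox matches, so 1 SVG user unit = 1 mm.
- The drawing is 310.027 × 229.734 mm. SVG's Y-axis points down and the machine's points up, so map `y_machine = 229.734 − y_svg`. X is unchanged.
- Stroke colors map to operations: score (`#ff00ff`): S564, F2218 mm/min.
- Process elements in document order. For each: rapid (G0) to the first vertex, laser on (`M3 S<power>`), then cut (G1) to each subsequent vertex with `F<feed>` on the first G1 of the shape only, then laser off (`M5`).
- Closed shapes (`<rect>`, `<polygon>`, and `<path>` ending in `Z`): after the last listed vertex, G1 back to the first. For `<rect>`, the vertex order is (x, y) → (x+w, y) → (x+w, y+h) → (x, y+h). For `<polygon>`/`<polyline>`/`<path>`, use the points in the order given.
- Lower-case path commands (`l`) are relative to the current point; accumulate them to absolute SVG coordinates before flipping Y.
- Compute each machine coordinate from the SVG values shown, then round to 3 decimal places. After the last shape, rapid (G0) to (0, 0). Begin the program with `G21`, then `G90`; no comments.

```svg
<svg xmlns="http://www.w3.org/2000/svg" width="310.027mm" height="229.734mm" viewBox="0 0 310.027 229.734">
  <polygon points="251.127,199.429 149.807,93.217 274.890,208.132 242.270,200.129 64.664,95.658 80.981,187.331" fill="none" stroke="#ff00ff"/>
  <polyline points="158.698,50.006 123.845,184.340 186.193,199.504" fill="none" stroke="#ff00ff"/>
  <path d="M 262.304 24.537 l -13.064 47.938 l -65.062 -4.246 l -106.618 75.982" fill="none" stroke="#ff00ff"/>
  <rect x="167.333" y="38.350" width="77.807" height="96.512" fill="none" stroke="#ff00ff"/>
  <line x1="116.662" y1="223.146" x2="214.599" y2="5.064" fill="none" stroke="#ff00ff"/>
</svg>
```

G21
G90
G0 X251.127 Y30.305
M3 S564
G1 X149.807 Y136.517 F2218
G1 X274.890 Y21.602
G1 X242.270 Y29.605
G1 X64.664 Y134.076
G1 X80.981 Y42.403
G1 X251.127 Y30.305
M5
G0 X158.698 Y179.728
M3 S564
G1 X123.845 Y45.394 F2218
G1 X186.193 Y30.230
M5
G0 X262.304 Y205.197
M3 S564
G1 X249.240 Y157.259 F2218
G1 X184.178 Y161.505
G1 X77.560 Y85.523
M5
G0 X167.333 Y191.384
M3 S564
G1 X245.140 Y191.384 F2218
G1 X245.140 Y94.872
G1 X167.333 Y94.872
G1 X167.333 Y191.384
M5
G0 X116.662 Y6.588
M3 S564
G1 X214.599 Y224.670 F2218
M5
G0 X0.000 Y0.000

viewBox `0 0 310.027 229.734` with mm width/height → 1 unit = 1 mm. Flip: y_m = 229.734 − y_svg.

**Shape 1** — `<polygon>` closed polygon, stroke `#ff00ff` → score (S564, F2218). Machine vertices: (251.127,30.305) → (149.807,136.517) → (274.890,21.602) → (242.270,29.605) → (64.664,134.076) → (80.981,42.403) → (251.127,30.305). Closed: final G1 returns to the first vertex.

**Shape 2** — `<polyline>` open polyline, stroke `#ff00ff` → score (S564, F2218). Machine vertices: (158.698,179.728) → (123.845,45.394) → (186.193,30.230). Open path.

**Shape 3** — `<path>` open polyline, stroke `#ff00ff` → score (S564, F2218). Machine vertices: (262.304,205.197) → (249.240,157.259) → (184.178,161.505) → (77.560,85.523). Open path.

**Shape 4** — `<rect>` rectangle, stroke `#ff00ff` → score (S564, F2218). Machine vertices: (167.333,191.384) → (245.140,191.384) → (245.140,94.872) → (167.333,94.872) → (167.333,191.384). Closed: final G1 returns to the first vertex.

**Shape 5** — `<line>` line segment, stroke `#ff00ff` → score (S564, F2218). Machine vertices: (116.662,6.588) → (214.599,224.670). Open path.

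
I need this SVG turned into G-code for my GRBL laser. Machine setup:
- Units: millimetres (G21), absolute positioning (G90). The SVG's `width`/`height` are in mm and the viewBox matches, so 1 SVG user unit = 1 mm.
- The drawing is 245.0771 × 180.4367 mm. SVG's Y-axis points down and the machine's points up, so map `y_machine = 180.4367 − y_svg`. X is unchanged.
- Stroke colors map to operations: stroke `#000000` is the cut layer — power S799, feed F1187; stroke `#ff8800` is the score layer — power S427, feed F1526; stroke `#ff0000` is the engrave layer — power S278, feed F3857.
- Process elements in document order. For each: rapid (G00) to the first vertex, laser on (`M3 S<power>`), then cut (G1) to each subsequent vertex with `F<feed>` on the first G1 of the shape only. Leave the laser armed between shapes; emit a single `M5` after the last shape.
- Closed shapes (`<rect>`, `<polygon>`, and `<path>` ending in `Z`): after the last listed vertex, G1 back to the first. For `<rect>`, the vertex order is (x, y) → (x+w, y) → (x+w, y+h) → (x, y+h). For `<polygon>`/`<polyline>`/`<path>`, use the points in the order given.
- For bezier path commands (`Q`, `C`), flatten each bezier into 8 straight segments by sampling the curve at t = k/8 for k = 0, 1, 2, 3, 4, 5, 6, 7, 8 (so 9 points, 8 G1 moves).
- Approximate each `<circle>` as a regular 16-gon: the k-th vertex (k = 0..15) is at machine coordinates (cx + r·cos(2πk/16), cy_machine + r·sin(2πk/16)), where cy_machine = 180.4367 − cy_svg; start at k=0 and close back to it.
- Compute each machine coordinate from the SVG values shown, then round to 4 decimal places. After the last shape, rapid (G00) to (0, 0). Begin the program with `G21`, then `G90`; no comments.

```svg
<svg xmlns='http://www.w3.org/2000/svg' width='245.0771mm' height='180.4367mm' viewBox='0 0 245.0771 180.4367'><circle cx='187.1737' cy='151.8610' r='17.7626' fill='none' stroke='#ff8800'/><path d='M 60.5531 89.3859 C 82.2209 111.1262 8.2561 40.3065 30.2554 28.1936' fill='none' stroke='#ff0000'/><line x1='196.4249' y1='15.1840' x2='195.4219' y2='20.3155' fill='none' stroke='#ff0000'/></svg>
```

1 u = 1 mm; y_m = 180.4367 − y.

[1] `<circle>` circle, #ff8800→score S427 F1526: (204.9363,28.5757) → (203.5842,35.3732) → (199.7338,41.1358) → (193.9712,44.9862) → (187.1737,46.3383) → (180.3762,44.9862) → (174.6136,41.1358) → (170.7632,35.3732) → (169.4111,28.5757) → (170.7632,21.7782) → (174.6136,16.0156) → (180.3762,12.1652) → (187.1737,10.8131) → (193.9712,12.1652) → (199.7338,16.0156) → (203.5842,21.7782) → (204.9363,28.5757) (closed)

[2] `<path>` cubic bezier, #ff0000→engrave S278 F3857: (60.5531,91.0508) → (64.5700,86.9415) → (61.8665,89.7370) → (54.6881,97.6648) → (45.2799,108.9520) → (35.8873,121.8261) → (28.7555,134.5144) → (26.1298,145.2443) → (30.2554,152.2431)

[3] `<line>` line segment, #ff0000→engrave S278 F3857: (196.4249,165.2527) → (195.4219,160.1212)

G21
G90
G00 X204.9363 Y28.5757
M3 S427
G1 X203.5842 Y35.3732 F1526
G1 X199.7338 Y41.1358
G1 X193.9712 Y44.9862
G1 X187.1737 Y46.3383
G1 X180.3762 Y44.9862
G1 X174.6136 Y41.1358
G1 X170.7632 Y35.3732
G1 X169.4111 Y28.5757
G1 X170.7632 Y21.7782
G1 X174.6136 Y16.0156
G1 X180.3762 Y12.1652
G1 X187.1737 Y10.8131
G1 X193.9712 Y12.1652
G1 X199.7338 Y16.0156
G1 X203.5842 Y21.7782
G1 X204.9363 Y28.5757
G00 X60.5531 Y91.0508
M3 S278
G1 X64.5700 Y86.9415 F3857
G1 X61.8665 Y89.7370
G1 X54.6881 Y97.6648
G1 X45.2799 Y108.9520
G1 X35.8873 Y121.8261
G1 X28.7555 Y134.5144
G1 X26.1298 Y145.2443
G1 X30.2554 Y152.2431
G00 X196.4249 Y165.2527
M3 S278
G1 X195.4219 Y160.1212 F3857
M5
G00 X0.0000 Y0.0000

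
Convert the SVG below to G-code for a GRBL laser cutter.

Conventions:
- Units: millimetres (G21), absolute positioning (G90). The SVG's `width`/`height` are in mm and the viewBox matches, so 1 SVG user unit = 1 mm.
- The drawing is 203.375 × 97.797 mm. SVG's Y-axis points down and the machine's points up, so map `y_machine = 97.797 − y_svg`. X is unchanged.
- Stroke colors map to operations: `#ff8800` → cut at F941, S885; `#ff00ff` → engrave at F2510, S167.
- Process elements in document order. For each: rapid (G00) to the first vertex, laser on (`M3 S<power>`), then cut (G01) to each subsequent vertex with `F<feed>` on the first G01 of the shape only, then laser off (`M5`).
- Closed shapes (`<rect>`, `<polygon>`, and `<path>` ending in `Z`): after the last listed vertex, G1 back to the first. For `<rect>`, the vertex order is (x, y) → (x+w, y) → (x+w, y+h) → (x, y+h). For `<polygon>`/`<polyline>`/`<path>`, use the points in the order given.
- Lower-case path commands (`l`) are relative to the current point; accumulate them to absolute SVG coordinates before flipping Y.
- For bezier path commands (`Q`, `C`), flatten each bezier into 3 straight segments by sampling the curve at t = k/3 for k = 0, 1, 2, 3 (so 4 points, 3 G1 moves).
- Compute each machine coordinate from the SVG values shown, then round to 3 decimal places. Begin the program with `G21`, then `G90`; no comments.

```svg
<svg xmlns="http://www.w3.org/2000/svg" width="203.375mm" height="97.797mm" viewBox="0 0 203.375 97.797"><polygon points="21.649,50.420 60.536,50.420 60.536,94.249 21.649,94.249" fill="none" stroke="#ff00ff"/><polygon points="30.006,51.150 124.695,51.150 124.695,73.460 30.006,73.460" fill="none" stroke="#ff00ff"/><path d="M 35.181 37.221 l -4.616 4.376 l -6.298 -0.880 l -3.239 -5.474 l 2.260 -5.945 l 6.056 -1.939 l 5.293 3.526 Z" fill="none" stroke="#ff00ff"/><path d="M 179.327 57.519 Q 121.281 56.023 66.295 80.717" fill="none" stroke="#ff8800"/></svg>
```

1 u = 1 mm; y_m = 97.797 − y.

[1] `<polygon>` rectangle, #ff00ff→engrave S167 F2510: (21.649,47.377) → (60.536,47.377) → (60.536,3.548) → (21.649,3.548) → (21.649,47.377) (closed)

[2] `<polygon>` rectangle, #ff00ff→engrave S167 F2510: (30.006,46.647) → (124.695,46.647) → (124.695,24.337) → (30.006,24.337) → (30.006,46.647) (closed)

[3] `<path>` regular polygon, #ff00ff→engrave S167 F2510: (35.181,60.576) → (30.565,56.200) → (24.267,57.080) → (21.028,62.554) → (23.288,68.499) → (29.344,70.438) → (34.637,66.912) → (35.181,60.576) (closed)

[4] `<path>` quadratic bezier, #ff8800→cut S885 F941: (179.327,40.278) → (140.970,38.365) → (103.292,30.633) → (66.295,17.080)

G21
G90
G00 X21.649 Y47.377
M3 S167
G01 X60.536 Y47.377 F2510
G01 X60.536 Y3.548
G01 X21.649 Y3.548
G01 X21.649 Y47.377
M5
G00 X30.006 Y46.647
M3 S167
G01 X124.695 Y46.647 F2510
G01 X124.695 Y24.337
G01 X30.006 Y24.337
G01 X30.006 Y46.647
M5
G00 X35.181 Y60.576
M3 S167
G01 X30.565 Y56.200 F2510
G01 X24.267 Y57.080
G01 X21.028 Y62.554
G01 X23.288 Y68.499
G01 X29.344 Y70.438
G01 X34.637 Y66.912
G01 X35.181 Y60.576
M5
G00 X179.327 Y40.278
M3 S885
G01 X140.970 Y38.365 F941
G01 X103.292 Y30.633
G01 X66.295 Y17.080
M5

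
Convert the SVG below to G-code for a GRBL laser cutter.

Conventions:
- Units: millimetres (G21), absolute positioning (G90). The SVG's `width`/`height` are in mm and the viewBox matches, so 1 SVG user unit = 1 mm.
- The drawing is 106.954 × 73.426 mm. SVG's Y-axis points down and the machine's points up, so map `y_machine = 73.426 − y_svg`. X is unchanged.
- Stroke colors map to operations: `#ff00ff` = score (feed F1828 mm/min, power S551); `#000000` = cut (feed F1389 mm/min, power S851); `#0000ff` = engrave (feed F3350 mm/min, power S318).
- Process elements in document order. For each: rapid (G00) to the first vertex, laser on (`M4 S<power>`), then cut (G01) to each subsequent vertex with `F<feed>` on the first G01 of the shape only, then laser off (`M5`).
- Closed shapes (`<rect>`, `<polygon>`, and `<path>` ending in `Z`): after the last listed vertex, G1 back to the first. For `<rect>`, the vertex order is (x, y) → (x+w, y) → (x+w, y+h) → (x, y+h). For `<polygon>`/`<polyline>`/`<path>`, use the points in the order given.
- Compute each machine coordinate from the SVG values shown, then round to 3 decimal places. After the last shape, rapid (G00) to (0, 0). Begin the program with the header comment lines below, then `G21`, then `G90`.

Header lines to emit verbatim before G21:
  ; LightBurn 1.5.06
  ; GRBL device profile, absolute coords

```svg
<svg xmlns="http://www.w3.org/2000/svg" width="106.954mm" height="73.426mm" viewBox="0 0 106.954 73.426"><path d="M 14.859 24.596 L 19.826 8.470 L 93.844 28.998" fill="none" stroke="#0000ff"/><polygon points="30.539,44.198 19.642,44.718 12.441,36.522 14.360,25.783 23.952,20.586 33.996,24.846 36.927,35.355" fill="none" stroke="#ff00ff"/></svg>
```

; LightBurn 1.5.06
; GRBL device profile, absolute coords
G21
G90
G00 X14.859 Y48.830
M4 S318
G01 X19.826 Y64.956 F3350
G01 X93.844 Y44.428
M5
G00 X30.539 Y29.228
M4 S551
G01 X19.642 Y28.708 F1828
G01 X12.441 Y36.904
G01 X14.360 Y47.643
G01 X23.952 Y52.840
G01 X33.996 Y48.580
G01 X36.927 Y38.071
G01 X30.539 Y29.228
M5
G00 X0.000 Y0.000

1 u = 1 mm; y_m = 73.426 − y.

[1] `<path>` open polyline, #0000ff→engrave S318 F3350: (14.859,48.830) → (19.826,64.956) → (93.844,44.428)

[2] `<polygon>` regular polygon, #ff00ff→score S551 F1828: (30.539,29.228) → (19.642,28.708) → (12.441,36.904) → (14.360,47.643) → (23.952,52.840) → (33.996,48.580) → (36.927,38.071) → (30.539,29.228) (closed)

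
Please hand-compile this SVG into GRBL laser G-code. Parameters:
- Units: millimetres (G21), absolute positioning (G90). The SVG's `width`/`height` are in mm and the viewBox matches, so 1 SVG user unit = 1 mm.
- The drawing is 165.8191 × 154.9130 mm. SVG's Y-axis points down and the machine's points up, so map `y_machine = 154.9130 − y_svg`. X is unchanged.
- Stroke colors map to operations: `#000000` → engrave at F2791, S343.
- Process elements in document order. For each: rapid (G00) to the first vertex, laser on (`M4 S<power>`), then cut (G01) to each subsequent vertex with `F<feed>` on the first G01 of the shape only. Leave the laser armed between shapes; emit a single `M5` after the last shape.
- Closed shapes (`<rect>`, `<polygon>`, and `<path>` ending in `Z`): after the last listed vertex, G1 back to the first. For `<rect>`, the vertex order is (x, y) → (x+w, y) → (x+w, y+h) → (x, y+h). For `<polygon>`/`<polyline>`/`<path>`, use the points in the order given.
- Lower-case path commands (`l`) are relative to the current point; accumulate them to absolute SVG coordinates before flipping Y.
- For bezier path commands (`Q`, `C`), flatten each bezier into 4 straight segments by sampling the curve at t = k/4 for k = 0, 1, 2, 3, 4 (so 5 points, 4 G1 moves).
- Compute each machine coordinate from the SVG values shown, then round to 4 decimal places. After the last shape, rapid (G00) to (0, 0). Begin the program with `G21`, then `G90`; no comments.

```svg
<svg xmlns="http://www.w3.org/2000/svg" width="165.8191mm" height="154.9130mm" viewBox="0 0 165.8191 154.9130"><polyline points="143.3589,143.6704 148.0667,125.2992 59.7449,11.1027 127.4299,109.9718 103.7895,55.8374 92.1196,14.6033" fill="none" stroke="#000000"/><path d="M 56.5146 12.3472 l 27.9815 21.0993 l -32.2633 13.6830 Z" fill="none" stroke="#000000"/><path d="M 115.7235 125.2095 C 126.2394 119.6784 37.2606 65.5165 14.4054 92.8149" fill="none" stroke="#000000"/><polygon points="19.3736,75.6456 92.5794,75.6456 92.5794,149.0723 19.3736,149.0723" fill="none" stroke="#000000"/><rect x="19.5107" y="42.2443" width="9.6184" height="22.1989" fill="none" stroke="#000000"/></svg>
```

1 u = 1 mm; y_m = 154.9130 − y.

[1] `<polyline>` open polyline, #000000→engrave S343 F2791: (143.3589,11.2426) → (148.0667,29.6138) → (59.7449,143.8103) → (127.4299,44.9412) → (103.7895,99.0756) → (92.1196,140.3097)

[2] `<path>` regular polygon, #000000→engrave S343 F2791: (56.5146,142.5658) → (84.4961,121.4665) → (52.2328,107.7835) → (56.5146,142.5658) (closed)

[3] `<path>` cubic bezier, #000000→engrave S343 F2791: (115.7235,29.7035) → (107.5430,40.9374) → (77.5786,58.2119) → (41.3572,69.3308) → (14.4054,62.0981)

[4] `<polygon>` rectangle, #000000→engrave S343 F2791: (19.3736,79.2674) → (92.5794,79.2674) → (92.5794,5.8407) → (19.3736,5.8407) → (19.3736,79.2674) (closed)

[5] `<rect>` rectangle, #000000→engrave S343 F2791: (19.5107,112.6687) → (29.1291,112.6687) → (29.1291,90.4698) → (19.5107,90.4698) → (19.5107,112.6687) (closed)

G21
G90
G00 X143.3589 Y11.2426
M4 S343
G01 X148.0667 Y29.6138 F2791
G01 X59.7449 Y143.8103
G01 X127.4299 Y44.9412
G01 X103.7895 Y99.0756
G01 X92.1196 Y140.3097
G00 X56.5146 Y142.5658
M4 S343
G01 X84.4961 Y121.4665 F2791
G01 X52.2328 Y107.7835
G01 X56.5146 Y142.5658
G00 X115.7235 Y29.7035
M4 S343
G01 X107.5430 Y40.9374 F2791
G01 X77.5786 Y58.2119
G01 X41.3572 Y69.3308
G01 X14.4054 Y62.0981
G00 X19.3736 Y79.2674
M4 S343
G01 X92.5794 Y79.2674 F2791
G01 X92.5794 Y5.8407
G01 X19.3736 Y5.8407
G01 X19.3736 Y79.2674
G00 X19.5107 Y112.6687
M4 S343
G01 X29.1291 Y112.6687 F2791
G01 X29.1291 Y90.4698
G01 X19.5107 Y90.4698
G01 X19.5107 Y112.6687
M5
G00 X0.0000 Y0.0000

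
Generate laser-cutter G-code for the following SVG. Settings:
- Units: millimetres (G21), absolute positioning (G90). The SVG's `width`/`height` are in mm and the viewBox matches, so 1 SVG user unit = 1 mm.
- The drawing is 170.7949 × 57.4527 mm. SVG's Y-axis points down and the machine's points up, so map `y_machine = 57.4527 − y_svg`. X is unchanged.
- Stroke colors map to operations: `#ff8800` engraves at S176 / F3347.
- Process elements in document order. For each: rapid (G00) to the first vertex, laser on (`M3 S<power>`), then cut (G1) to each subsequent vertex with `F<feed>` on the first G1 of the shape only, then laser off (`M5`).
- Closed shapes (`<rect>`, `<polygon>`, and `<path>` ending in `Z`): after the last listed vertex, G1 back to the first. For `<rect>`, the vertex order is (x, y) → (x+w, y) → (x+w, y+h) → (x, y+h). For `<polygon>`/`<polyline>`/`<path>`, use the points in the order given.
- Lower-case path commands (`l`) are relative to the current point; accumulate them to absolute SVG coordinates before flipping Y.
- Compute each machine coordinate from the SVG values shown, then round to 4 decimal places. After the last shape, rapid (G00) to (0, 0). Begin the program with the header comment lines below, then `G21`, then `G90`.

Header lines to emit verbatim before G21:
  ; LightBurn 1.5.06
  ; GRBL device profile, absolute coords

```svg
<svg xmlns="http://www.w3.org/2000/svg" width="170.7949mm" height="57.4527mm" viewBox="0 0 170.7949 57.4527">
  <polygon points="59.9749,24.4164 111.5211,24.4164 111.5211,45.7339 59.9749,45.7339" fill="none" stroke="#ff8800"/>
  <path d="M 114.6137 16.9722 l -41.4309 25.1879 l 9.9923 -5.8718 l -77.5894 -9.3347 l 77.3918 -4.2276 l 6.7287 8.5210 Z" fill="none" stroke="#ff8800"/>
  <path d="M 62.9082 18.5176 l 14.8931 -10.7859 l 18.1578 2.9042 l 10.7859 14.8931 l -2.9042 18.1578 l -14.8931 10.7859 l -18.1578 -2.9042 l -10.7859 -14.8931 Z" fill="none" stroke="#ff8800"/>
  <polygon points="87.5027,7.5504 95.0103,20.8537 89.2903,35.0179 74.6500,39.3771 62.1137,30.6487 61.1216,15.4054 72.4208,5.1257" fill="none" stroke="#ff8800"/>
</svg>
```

Since the viewBox matches the mm dimensions, user units are millimetres directly. The only transform is the Y-flip y_m = 57.4527 − y_svg.

Shape 1 is a rectangle drawn with `<polygon>`. Its stroke #ff8800 means engrave at S176, F3347. After flipping Y the toolpath is (59.9749,33.0363) → (111.5211,33.0363) → (111.5211,11.7188) → (59.9749,11.7188) → (59.9749,33.0363), returning to the start.

Shape 2 is a closed polygon drawn with `<path>`. Its stroke #ff8800 means engrave at S176, F3347. After flipping Y the toolpath is (114.6137,40.4805) → (73.1828,15.2926) → (83.1751,21.1644) → (5.5857,30.4991) → (82.9775,34.7267) → (89.7062,26.2057) → (114.6137,40.4805), returning to the start.

Shape 3 is a regular polygon drawn with `<path>`. Its stroke #ff8800 means engrave at S176, F3347. After flipping Y the toolpath is (62.9082,38.9351) → (77.8013,49.7210) → (95.9591,46.8168) → (106.7450,31.9237) → (103.8408,13.7659) → (88.9477,2.9800) → (70.7899,5.8842) → (60.0040,20.7773) → (62.9082,38.9351), returning to the start.

Shape 4 is a regular polygon drawn with `<polygon>`. Its stroke #ff8800 means engrave at S176, F3347. After flipping Y the toolpath is (87.5027,49.9023) → (95.0103,36.5990) → (89.2903,22.4348) → (74.6500,18.0756) → (62.1137,26.8040) → (61.1216,42.0473) → (72.4208,52.3270) → (87.5027,49.9023), returning to the start.

; LightBurn 1.5.06
; GRBL device profile, absolute coords
G21
G90
G00 X59.9749 Y33.0363
M3 S176
G1 X111.5211 Y33.0363 F3347
G1 X111.5211 Y11.7188
G1 X59.9749 Y11.7188
G1 X59.9749 Y33.0363
M5
G00 X114.6137 Y40.4805
M3 S176
G1 X73.1828 Y15.2926 F3347
G1 X83.1751 Y21.1644
G1 X5.5857 Y30.4991
G1 X82.9775 Y34.7267
G1 X89.7062 Y26.2057
G1 X114.6137 Y40.4805
M5
G00 X62.9082 Y38.9351
M3 S176
G1 X77.8013 Y49.7210 F3347
G1 X95.9591 Y46.8168
G1 X106.7450 Y31.9237
G1 X103.8408 Y13.7659
G1 X88.9477 Y2.9800
G1 X70.7899 Y5.8842
G1 X60.0040 Y20.7773
G1 X62.9082 Y38.9351
M5
G00 X87.5027 Y49.9023
M3 S176
G1 X95.0103 Y36.5990 F3347
G1 X89.2903 Y22.4348
G1 X74.6500 Y18.0756
G1 X62.1137 Y26.8040
G1 X61.1216 Y42.0473
G1 X72.4208 Y52.3270
G1 X87.5027 Y49.9023
M5
G00 X0.0000 Y0.0000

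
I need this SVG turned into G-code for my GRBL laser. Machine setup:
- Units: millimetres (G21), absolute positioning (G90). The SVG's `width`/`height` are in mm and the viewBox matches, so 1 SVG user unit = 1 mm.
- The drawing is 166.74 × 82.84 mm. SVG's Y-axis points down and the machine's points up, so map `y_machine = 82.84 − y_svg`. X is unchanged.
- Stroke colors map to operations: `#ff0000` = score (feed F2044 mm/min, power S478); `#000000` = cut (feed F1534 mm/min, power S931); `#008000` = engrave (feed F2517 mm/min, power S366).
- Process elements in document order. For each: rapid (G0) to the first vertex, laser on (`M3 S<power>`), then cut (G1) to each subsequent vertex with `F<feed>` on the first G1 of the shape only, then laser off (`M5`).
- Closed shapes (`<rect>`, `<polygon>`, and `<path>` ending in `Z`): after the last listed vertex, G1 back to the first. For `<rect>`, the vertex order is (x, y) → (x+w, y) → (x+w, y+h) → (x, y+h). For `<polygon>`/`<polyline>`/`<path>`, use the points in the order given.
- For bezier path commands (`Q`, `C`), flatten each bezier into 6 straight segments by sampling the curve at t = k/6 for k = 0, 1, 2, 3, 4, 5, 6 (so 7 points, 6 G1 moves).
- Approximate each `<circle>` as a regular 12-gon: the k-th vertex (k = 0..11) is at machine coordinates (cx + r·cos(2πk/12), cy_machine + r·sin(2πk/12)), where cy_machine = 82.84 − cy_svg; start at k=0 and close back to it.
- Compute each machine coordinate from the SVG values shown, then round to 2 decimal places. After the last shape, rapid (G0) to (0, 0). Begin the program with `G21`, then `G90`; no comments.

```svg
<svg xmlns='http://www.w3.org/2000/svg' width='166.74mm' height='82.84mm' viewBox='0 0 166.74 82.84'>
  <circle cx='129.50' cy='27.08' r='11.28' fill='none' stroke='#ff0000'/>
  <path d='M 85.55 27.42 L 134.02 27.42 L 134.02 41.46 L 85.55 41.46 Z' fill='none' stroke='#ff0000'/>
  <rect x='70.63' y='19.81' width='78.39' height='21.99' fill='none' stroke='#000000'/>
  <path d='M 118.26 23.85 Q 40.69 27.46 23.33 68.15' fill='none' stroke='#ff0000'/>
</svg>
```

viewBox `0 0 166.74 82.84` with mm width/height → 1 unit = 1 mm. Flip: y_m = 82.84 − y_svg.

**Shape 1** — `<circle>` circle, stroke `#ff0000` → score (S478, F2044). Machine vertices: (140.78,55.76) → (139.27,61.40) → (135.14,65.53) → (129.50,67.04) → (123.86,65.53) → (119.73,61.40) → (118.22,55.76) → (119.73,50.12) → (123.86,45.99) → (129.50,44.48) → (135.14,45.99) → (139.27,50.12) → (140.78,55.76). Closed: final G1 returns to the first vertex.

**Shape 2** — `<path>` rectangle, stroke `#ff0000` → score (S478, F2044). Machine vertices: (85.55,55.42) → (134.02,55.42) → (134.02,41.38) → (85.55,41.38) → (85.55,55.42). Closed: final G1 returns to the first vertex.

**Shape 3** — `<rect>` rectangle, stroke `#000000` → cut (S931, F1534). Machine vertices: (70.63,63.03) → (149.02,63.03) → (149.02,41.04) → (70.63,41.04) → (70.63,63.03). Closed: final G1 returns to the first vertex.

**Shape 4** — `<path>` quadratic bezier, stroke `#ff0000` → score (S478, F2044). Control points (SVG): P0=(118.26,23.85), P1=(40.69,27.46), P2=(23.33,68.15); sampled at t=k/6. Machine vertices: (118.26,58.99) → (94.08,56.76) → (73.24,52.46) → (55.74,46.11) → (41.59,37.70) → (30.79,27.22) → (23.33,14.69). Open path.

G21
G90
G0 X140.78 Y55.76
M3 S478
G1 X139.27 Y61.40 F2044
G1 X135.14 Y65.53
G1 X129.50 Y67.04
G1 X123.86 Y65.53
G1 X119.73 Y61.40
G1 X118.22 Y55.76
G1 X119.73 Y50.12
G1 X123.86 Y45.99
G1 X129.50 Y44.48
G1 X135.14 Y45.99
G1 X139.27 Y50.12
G1 X140.78 Y55.76
M5
G0 X85.55 Y55.42
M3 S478
G1 X134.02 Y55.42 F2044
G1 X134.02 Y41.38
G1 X85.55 Y41.38
G1 X85.55 Y55.42
M5
G0 X70.63 Y63.03
M3 S931
G1 X149.02 Y63.03 F1534
G1 X149.02 Y41.04
G1 X70.63 Y41.04
G1 X70.63 Y63.03
M5
G0 X118.26 Y58.99
M3 S478
G1 X94.08 Y56.76 F2044
G1 X73.24 Y52.46
G1 X55.74 Y46.11
G1 X41.59 Y37.70
G1 X30.79 Y27.22
G1 X23.33 Y14.69
M5
G0 X0.00 Y0.00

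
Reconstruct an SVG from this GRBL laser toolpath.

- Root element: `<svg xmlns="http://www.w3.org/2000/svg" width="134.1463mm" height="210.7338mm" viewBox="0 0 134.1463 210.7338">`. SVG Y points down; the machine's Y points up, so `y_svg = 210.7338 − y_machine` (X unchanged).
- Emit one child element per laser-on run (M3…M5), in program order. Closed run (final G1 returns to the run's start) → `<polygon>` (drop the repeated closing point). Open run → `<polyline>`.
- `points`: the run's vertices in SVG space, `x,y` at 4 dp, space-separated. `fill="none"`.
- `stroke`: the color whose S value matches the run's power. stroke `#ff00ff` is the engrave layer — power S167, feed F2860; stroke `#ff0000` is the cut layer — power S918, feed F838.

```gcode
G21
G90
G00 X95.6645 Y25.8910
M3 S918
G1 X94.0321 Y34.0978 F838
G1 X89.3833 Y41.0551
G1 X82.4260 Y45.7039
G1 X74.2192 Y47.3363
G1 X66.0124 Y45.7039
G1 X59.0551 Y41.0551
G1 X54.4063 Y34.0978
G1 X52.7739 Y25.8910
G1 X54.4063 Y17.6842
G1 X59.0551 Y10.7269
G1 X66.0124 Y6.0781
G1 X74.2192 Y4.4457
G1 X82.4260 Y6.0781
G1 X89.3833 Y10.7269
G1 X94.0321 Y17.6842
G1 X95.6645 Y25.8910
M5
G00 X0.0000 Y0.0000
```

Machine Y-up, SVG Y-down with viewBox height 210.7338, so y_svg = 210.7338 − y_machine; X carries over. Every run uses S918, so all elements get stroke `#ff0000` (cut).

Run 1: The run returns to its start, so emit a `<polygon>` with points (Y-flipped): 95.6645,184.8428 94.0321,176.6360 89.3833,169.6787 82.4260,165.0299 74.2192,163.3975 66.0124,165.0299 59.0551,169.6787 54.4063,176.6360 52.7739,184.8428 54.4063,193.0496 59.0551,200.0069 66.0124,204.6557 74.2192,206.2881 82.4260,204.6557 89.3833,200.0069 94.0321,193.0496.

<svg xmlns="http://www.w3.org/2000/svg" width="134.1463mm" height="210.7338mm" viewBox="0 0 134.1463 210.7338">
  <polygon points="95.6645,184.8428 94.0321,176.6360 89.3833,169.6787 82.4260,165.0299 74.2192,163.3975 66.0124,165.0299 59.0551,169.6787 54.4063,176.6360 52.7739,184.8428 54.4063,193.0496 59.0551,200.0069 66.0124,204.6557 74.2192,206.2881 82.4260,204.6557 89.3833,200.0069 94.0321,193.0496" fill="none" stroke="#ff0000"/>
</svg>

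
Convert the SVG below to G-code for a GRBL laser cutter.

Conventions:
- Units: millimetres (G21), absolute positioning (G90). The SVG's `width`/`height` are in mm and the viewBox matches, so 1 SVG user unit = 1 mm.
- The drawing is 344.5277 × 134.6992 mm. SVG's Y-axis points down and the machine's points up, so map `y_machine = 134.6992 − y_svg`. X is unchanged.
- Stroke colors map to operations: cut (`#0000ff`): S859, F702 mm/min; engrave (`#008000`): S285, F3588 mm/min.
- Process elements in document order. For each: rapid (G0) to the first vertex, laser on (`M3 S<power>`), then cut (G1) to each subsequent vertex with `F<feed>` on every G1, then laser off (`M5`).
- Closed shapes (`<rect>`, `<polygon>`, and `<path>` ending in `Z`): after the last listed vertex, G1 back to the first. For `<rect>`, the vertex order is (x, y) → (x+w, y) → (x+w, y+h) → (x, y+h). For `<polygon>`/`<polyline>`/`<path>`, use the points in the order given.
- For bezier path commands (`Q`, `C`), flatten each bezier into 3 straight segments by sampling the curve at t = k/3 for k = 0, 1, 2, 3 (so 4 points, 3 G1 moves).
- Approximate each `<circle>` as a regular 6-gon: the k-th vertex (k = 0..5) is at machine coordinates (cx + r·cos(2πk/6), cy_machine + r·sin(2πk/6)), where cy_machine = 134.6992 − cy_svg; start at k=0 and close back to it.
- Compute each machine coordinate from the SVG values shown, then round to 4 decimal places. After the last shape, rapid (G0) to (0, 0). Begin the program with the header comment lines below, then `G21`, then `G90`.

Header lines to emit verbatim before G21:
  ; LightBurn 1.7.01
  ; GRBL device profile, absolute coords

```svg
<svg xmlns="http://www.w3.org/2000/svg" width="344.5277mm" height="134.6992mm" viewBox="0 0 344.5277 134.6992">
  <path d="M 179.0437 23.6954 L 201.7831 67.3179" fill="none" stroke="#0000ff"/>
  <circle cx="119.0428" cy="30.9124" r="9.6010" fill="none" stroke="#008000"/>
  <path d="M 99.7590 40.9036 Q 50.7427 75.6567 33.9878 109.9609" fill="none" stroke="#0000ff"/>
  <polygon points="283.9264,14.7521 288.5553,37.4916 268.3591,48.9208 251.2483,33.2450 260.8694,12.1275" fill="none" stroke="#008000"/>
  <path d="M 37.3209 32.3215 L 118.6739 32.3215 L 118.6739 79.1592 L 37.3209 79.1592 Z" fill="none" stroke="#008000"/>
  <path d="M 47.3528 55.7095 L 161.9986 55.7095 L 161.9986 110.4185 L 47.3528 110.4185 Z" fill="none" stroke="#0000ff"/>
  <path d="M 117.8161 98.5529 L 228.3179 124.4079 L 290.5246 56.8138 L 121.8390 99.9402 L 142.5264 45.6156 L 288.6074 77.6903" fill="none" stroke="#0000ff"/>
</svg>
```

1 u = 1 mm; y_m = 134.6992 − y.

[1] `<path>` line segment, #0000ff→cut S859 F702: (179.0437,111.0038) → (201.7831,67.3813)

[2] `<circle>` circle, #008000→engrave S285 F3588: (128.6438,103.7868) → (123.8433,112.1015) → (114.2423,112.1015) → (109.4418,103.7868) → (114.2423,95.4721) → (123.8433,95.4721) → (128.6438,103.7868) (closed)

[3] `<path>` quadratic bezier, #0000ff→cut S859 F702: (99.7590,93.7956) → (70.6661,70.6767) → (48.7423,47.6576) → (33.9878,24.7383)

[4] `<polygon>` regular polygon, #008000→engrave S285 F3588: (283.9264,119.9471) → (288.5553,97.2076) → (268.3591,85.7784) → (251.2483,101.4542) → (260.8694,122.5717) → (283.9264,119.9471) (closed)

[5] `<path>` rectangle, #008000→engrave S285 F3588: (37.3209,102.3777) → (118.6739,102.3777) → (118.6739,55.5400) → (37.3209,55.5400) → (37.3209,102.3777) (closed)

[6] `<path>` rectangle, #0000ff→cut S859 F702: (47.3528,78.9897) → (161.9986,78.9897) → (161.9986,24.2807) → (47.3528,24.2807) → (47.3528,78.9897) (closed)

[7] `<path>` open polyline, #0000ff→cut S859 F702: (117.8161,36.1463) → (228.3179,10.2913) → (290.5246,77.8854) → (121.8390,34.7590) → (142.5264,89.0836) → (288.6074,57.0089)

; LightBurn 1.7.01
; GRBL device profile, absolute coords
G21
G90
G0 X179.0437 Y111.0038
M3 S859
G1 X201.7831 Y67.3813 F702
M5
G0 X128.6438 Y103.7868
M3 S285
G1 X123.8433 Y112.1015 F3588
G1 X114.2423 Y112.1015 F3588
G1 X109.4418 Y103.7868 F3588
G1 X114.2423 Y95.4721 F3588
G1 X123.8433 Y95.4721 F3588
G1 X128.6438 Y103.7868 F3588
M5
G0 X99.7590 Y93.7956
M3 S859
G1 X70.6661 Y70.6767 F702
G1 X48.7423 Y47.6576 F702
G1 X33.9878 Y24.7383 F702
M5
G0 X283.9264 Y119.9471
M3 S285
G1 X288.5553 Y97.2076 F3588
G1 X268.3591 Y85.7784 F3588
G1 X251.2483 Y101.4542 F3588
G1 X260.8694 Y122.5717 F3588
G1 X283.9264 Y119.9471 F3588
M5
G0 X37.3209 Y102.3777
M3 S285
G1 X118.6739 Y102.3777 F3588
G1 X118.6739 Y55.5400 F3588
G1 X37.3209 Y55.5400 F3588
G1 X37.3209 Y102.3777 F3588
M5
G0 X47.3528 Y78.9897
M3 S859
G1 X161.9986 Y78.9897 F702
G1 X161.9986 Y24.2807 F702
G1 X47.3528 Y24.2807 F702
G1 X47.3528 Y78.9897 F702
M5
G0 X117.8161 Y36.1463
M3 S859
G1 X228.3179 Y10.2913 F702
G1 X290.5246 Y77.8854 F702
G1 X121.8390 Y34.7590 F702
G1 X142.5264 Y89.0836 F702
G1 X288.6074 Y57.0089 F702
M5
G0 X0.0000 Y0.0000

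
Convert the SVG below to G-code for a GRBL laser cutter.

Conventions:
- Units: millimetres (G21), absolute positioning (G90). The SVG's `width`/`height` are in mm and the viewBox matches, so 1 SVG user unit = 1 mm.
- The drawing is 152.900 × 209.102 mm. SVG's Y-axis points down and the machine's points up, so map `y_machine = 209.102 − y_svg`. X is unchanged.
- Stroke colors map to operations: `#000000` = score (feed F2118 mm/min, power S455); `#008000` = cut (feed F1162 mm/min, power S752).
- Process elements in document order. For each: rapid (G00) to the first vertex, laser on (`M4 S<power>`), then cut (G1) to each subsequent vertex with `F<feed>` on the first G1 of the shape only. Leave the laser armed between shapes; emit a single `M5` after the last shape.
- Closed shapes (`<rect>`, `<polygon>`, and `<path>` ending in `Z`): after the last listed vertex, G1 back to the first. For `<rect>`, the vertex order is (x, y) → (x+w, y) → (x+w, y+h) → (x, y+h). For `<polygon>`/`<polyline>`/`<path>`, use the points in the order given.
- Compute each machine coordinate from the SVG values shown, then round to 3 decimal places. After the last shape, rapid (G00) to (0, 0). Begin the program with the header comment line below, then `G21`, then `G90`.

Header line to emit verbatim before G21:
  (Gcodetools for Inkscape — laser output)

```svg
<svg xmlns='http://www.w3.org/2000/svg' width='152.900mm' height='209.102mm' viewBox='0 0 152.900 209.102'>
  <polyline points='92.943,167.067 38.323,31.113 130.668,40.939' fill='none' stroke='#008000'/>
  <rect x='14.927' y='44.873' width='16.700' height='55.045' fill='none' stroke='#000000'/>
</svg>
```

(Gcodetools for Inkscape — laser output)
G21
G90
G00 X92.943 Y42.035
M4 S752
G1 X38.323 Y177.989 F1162
G1 X130.668 Y168.163
G00 X14.927 Y164.229
M4 S455
G1 X31.627 Y164.229 F2118
G1 X31.627 Y109.184
G1 X14.927 Y109.184
G1 X14.927 Y164.229
M5
G00 X0.000 Y0.000

1 u = 1 mm; y_m = 209.102 − y.

[1] `<polyline>` open polyline, #008000→cut S752 F1162: (92.943,42.035) → (38.323,177.989) → (130.668,168.163)

[2] `<rect>` rectangle, #000000→score S455 F2118: (14.927,164.229) → (31.627,164.229) → (31.627,109.184) → (14.927,109.184) → (14.927,164.229) (closed)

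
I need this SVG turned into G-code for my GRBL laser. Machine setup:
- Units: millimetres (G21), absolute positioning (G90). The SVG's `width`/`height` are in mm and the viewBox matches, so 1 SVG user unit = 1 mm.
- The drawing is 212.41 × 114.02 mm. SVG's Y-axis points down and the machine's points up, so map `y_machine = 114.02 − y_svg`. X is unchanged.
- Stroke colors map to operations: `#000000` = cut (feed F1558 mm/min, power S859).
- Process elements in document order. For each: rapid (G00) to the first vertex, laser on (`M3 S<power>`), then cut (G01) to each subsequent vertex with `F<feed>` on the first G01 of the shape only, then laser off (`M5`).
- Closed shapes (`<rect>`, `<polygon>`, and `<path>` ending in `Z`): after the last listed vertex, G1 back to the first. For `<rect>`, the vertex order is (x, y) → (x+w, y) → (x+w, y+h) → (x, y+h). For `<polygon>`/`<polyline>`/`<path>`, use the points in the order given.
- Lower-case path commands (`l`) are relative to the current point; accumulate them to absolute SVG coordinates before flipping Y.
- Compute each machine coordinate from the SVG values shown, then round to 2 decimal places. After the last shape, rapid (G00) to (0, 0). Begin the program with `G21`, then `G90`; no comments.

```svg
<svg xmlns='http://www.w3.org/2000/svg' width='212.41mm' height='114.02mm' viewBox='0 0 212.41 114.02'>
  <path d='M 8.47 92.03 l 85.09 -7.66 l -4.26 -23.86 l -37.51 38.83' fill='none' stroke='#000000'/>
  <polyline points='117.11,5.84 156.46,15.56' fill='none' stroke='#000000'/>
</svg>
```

Since the viewBox matches the mm dimensions, user units are millimetres directly. The only transform is the Y-flip y_m = 114.02 − y_svg.

Shape 1 is a open polyline drawn with `<path>`. Its stroke #000000 means cut at S859, F1558. After flipping Y the toolpath is (8.47,21.99) → (93.56,29.65) → (89.30,53.51) → (51.79,14.68).

Shape 2 is a line segment drawn with `<polyline>`. Its stroke #000000 means cut at S859, F1558. After flipping Y the toolpath is (117.11,108.18) → (156.46,98.46).

G21
G90
G00 X8.47 Y21.99
M3 S859
G01 X93.56 Y29.65 F1558
G01 X89.30 Y53.51
G01 X51.79 Y14.68
M5
G00 X117.11 Y108.18
M3 S859
G01 X156.46 Y98.46 F1558
M5
G00 X0.00 Y0.00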